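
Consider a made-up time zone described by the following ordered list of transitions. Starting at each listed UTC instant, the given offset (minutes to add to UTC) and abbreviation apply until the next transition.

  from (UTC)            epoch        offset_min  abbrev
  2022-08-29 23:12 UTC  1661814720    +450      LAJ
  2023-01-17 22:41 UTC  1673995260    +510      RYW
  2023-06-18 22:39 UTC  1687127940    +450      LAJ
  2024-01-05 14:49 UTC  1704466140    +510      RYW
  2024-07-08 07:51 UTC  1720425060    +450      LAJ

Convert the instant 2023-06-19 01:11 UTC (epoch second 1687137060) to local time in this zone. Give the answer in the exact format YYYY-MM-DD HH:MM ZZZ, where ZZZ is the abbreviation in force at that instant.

Query: 2023-06-19 01:11 UTC
Rule 3/5 (LAJ, +07:30): 2023-06-18 22:39 UTC ≤ query < 2024-01-05 14:49 UTC
1·60 + 11 + 450 = 521 min
521 = 0·1440 + 521; 521 = 8·60 + 41 → 08:41, same day
→ 2023-06-19 08:41 LAJ

2023-06-19 08:41 LAJ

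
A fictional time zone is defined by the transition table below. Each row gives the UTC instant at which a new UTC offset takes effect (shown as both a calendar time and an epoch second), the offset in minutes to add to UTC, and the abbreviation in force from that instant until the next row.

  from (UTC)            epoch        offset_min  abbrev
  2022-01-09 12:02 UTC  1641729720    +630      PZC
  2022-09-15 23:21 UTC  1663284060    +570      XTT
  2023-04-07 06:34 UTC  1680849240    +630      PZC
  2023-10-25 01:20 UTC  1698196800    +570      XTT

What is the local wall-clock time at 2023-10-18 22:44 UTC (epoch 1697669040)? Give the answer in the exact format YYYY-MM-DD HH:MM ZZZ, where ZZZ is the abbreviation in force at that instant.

2023-10-19 09:14 PZC

Query: 2023-10-18 22:44 UTC
Rule 3/4 (PZC, +10:30): 2023-04-07 06:34 UTC ≤ query < 2023-10-25 01:20 UTC
22·60 + 44 + 630 = 1994 min
1994 = 1·1440 + 554; 554 = 9·60 + 14 → 09:14, 2023-10-18 + 1 day = 2023-10-19
→ 2023-10-19 09:14 PZC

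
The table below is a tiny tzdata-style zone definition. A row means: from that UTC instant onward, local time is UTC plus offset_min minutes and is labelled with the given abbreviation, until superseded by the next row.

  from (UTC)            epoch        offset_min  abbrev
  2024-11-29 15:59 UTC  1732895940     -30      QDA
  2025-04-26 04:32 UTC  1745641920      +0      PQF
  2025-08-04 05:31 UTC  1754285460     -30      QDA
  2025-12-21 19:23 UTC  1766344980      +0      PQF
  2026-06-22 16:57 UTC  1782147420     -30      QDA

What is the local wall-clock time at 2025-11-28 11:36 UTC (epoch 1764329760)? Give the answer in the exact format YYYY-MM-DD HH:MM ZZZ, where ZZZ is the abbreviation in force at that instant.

Query: 2025-11-28 11:36 UTC
Rule 3/5 (QDA, -00:30): 2025-08-04 05:31 UTC ≤ query < 2025-12-21 19:23 UTC
11·60 + 36 - 30 = 666 min
666 = 0·1440 + 666; 666 = 11·60 + 6 → 11:06, same day
→ 2025-11-28 11:06 QDA

2025-11-28 11:06 QDA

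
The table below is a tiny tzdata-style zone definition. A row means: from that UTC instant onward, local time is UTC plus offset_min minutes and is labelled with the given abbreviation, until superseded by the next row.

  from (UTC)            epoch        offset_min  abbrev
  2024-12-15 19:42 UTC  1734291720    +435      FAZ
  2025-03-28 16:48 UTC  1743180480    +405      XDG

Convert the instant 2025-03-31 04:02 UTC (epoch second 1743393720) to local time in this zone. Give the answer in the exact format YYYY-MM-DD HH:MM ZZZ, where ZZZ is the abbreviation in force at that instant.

Query: 2025-03-31 04:02 UTC
Rule 2/2 (XDG, +06:45): 2025-03-28 16:48 UTC ≤ query < +∞
4·60 + 2 + 405 = 647 min
647 = 0·1440 + 647; 647 = 10·60 + 47 → 10:47, same day
→ 2025-03-31 10:47 XDG

2025-03-31 10:47 XDG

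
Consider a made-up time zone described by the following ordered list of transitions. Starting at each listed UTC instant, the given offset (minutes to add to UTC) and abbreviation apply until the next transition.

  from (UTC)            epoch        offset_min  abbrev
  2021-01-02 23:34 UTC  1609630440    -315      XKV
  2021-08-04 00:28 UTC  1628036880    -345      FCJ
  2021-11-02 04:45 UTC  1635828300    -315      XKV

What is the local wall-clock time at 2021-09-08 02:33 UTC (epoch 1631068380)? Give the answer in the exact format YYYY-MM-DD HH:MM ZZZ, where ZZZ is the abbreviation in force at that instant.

Query: 2021-09-08 02:33 UTC
Rule 2/3 (FCJ, -05:45): 2021-08-04 00:28 UTC ≤ query < 2021-11-02 04:45 UTC
2·60 + 33 - 345 = -192 min
-192 = -1·1440 + 1248; 1248 = 20·60 + 48 → 20:48, 2021-09-08 - 1 day = 2021-09-07
→ 2021-09-07 20:48 FCJ

2021-09-07 20:48 FCJ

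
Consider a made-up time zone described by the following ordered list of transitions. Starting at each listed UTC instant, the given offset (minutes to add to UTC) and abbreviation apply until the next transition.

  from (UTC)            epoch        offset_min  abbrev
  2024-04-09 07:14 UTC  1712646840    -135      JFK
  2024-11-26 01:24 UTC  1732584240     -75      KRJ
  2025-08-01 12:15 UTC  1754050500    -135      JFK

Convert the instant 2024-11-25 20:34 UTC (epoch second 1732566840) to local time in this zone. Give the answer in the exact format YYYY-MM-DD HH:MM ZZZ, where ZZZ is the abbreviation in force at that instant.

2024-11-25 18:19 JFK

Query: 2024-11-25 20:34 UTC
Rule 1/3 (JFK, -02:15): 2024-04-09 07:14 UTC ≤ query < 2024-11-26 01:24 UTC
20·60 + 34 - 135 = 1099 min
1099 = 0·1440 + 1099; 1099 = 18·60 + 19 → 18:19, same day
→ 2024-11-25 18:19 JFK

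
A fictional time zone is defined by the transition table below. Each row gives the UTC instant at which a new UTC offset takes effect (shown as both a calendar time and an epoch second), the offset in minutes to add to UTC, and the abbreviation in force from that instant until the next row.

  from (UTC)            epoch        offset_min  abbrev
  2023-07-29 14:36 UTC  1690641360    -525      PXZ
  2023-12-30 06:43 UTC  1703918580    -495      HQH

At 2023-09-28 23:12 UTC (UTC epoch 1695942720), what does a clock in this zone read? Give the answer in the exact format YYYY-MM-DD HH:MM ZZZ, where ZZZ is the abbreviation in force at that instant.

2023-09-28 14:27 PXZ

Query: 2023-09-28 23:12 UTC
Rule 1/2 (PXZ, -08:45): 2023-07-29 14:36 UTC ≤ query < 2023-12-30 06:43 UTC
23·60 + 12 - 525 = 867 min
867 = 0·1440 + 867; 867 = 14·60 + 27 → 14:27, same day
→ 2023-09-28 14:27 PXZ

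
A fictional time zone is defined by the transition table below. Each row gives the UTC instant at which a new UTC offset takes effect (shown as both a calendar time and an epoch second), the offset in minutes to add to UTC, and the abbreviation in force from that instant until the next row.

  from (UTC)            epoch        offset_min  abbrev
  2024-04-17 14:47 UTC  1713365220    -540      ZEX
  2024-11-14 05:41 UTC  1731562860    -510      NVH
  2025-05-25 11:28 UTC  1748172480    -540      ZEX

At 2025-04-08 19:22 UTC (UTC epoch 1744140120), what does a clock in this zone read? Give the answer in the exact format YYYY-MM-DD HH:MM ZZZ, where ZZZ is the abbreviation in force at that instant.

Query: 2025-04-08 19:22 UTC
Rule 2/3 (NVH, -08:30): 2024-11-14 05:41 UTC ≤ query < 2025-05-25 11:28 UTC
19·60 + 22 - 510 = 652 min
652 = 0·1440 + 652; 652 = 10·60 + 52 → 10:52, same day
→ 2025-04-08 10:52 NVH

2025-04-08 10:52 NVH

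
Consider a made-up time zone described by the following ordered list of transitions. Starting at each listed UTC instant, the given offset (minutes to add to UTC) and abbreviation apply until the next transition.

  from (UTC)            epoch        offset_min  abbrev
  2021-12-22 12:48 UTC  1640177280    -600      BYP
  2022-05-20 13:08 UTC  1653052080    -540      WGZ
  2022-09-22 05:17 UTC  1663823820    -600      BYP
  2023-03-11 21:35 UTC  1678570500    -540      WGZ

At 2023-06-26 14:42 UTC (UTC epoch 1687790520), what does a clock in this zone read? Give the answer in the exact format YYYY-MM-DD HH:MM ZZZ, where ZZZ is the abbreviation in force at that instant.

Query: 2023-06-26 14:42 UTC
Rule 4/4 (WGZ, -09:00): 2023-03-11 21:35 UTC ≤ query < +∞
14·60 + 42 - 540 = 342 min
342 = 0·1440 + 342; 342 = 5·60 + 42 → 05:42, same day
→ 2023-06-26 05:42 WGZ

2023-06-26 05:42 WGZ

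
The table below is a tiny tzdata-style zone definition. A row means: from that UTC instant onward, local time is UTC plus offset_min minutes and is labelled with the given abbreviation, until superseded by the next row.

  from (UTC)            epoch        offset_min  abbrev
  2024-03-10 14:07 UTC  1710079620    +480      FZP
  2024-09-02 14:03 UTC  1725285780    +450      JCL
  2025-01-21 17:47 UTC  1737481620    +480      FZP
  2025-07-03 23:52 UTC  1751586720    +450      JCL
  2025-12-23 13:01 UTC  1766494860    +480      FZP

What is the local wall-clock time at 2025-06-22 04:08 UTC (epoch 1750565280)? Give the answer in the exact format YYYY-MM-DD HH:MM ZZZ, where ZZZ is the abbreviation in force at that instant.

2025-06-22 12:08 FZP

Query: 2025-06-22 04:08 UTC
Rule 3/5 (FZP, +08:00): 2025-01-21 17:47 UTC ≤ query < 2025-07-03 23:52 UTC
4·60 + 8 + 480 = 728 min
728 = 0·1440 + 728; 728 = 12·60 + 8 → 12:08, same day
→ 2025-06-22 12:08 FZP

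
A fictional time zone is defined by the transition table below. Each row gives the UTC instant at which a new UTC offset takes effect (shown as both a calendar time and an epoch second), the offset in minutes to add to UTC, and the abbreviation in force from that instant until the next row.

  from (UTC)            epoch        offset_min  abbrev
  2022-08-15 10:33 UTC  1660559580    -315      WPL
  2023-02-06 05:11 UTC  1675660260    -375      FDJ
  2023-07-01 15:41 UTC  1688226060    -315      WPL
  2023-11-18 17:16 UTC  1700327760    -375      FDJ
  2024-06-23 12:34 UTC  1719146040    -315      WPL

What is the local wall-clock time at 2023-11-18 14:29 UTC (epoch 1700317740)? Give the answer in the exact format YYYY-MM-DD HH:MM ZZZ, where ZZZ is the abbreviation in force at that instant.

2023-11-18 09:14 WPL

Query: 2023-11-18 14:29 UTC
Rule 3/5 (WPL, -05:15): 2023-07-01 15:41 UTC ≤ query < 2023-11-18 17:16 UTC
14·60 + 29 - 315 = 554 min
554 = 0·1440 + 554; 554 = 9·60 + 14 → 09:14, same day
→ 2023-11-18 09:14 WPL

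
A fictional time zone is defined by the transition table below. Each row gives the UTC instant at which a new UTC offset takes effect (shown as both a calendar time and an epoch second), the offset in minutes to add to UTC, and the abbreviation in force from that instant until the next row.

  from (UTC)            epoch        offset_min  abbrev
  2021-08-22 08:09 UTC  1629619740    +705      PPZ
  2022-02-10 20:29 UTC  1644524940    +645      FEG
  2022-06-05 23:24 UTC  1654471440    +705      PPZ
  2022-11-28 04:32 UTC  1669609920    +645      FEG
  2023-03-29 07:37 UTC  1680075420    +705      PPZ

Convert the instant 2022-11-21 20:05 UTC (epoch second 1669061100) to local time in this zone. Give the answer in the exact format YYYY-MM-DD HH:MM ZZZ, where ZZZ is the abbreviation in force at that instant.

2022-11-22 07:50 PPZ

Query: 2022-11-21 20:05 UTC
Rule 3/5 (PPZ, +11:45): 2022-06-05 23:24 UTC ≤ query < 2022-11-28 04:32 UTC
20·60 + 5 + 705 = 1910 min
1910 = 1·1440 + 470; 470 = 7·60 + 50 → 07:50, 2022-11-21 + 1 day = 2022-11-22
→ 2022-11-22 07:50 PPZ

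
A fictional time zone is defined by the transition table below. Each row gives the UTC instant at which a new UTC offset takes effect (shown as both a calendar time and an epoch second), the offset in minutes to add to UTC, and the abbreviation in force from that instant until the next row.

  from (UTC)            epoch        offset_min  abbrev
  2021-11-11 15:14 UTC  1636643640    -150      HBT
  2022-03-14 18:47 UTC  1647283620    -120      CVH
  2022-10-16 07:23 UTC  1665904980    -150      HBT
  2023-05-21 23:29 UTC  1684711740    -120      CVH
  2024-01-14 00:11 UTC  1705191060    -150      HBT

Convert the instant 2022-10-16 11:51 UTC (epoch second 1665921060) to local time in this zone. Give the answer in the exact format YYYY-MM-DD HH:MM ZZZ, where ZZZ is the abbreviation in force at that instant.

Query: 2022-10-16 11:51 UTC
Rule 3/5 (HBT, -02:30): 2022-10-16 07:23 UTC ≤ query < 2023-05-21 23:29 UTC
11·60 + 51 - 150 = 561 min
561 = 0·1440 + 561; 561 = 9·60 + 21 → 09:21, same day
→ 2022-10-16 09:21 HBT

2022-10-16 09:21 HBT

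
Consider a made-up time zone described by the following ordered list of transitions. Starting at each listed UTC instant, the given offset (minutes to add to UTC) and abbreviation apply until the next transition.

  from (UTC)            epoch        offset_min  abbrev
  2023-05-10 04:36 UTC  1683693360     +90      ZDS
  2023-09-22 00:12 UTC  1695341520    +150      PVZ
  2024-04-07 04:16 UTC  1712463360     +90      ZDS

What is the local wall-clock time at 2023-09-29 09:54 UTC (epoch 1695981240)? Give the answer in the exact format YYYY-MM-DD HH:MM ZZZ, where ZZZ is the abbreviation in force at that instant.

2023-09-29 12:24 PVZ

Query: 2023-09-29 09:54 UTC
Rule 2/3 (PVZ, +02:30): 2023-09-22 00:12 UTC ≤ query < 2024-04-07 04:16 UTC
9·60 + 54 + 150 = 744 min
744 = 0·1440 + 744; 744 = 12·60 + 24 → 12:24, same day
→ 2023-09-29 12:24 PVZ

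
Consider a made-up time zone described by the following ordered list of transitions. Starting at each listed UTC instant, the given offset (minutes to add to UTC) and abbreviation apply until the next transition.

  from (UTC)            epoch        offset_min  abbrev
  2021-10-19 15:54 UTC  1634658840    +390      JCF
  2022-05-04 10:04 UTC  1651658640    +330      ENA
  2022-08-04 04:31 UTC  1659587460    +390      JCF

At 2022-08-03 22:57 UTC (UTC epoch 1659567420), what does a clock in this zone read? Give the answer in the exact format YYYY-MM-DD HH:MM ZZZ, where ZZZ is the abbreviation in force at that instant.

2022-08-04 04:27 ENA

Query: 2022-08-03 22:57 UTC
Rule 2/3 (ENA, +05:30): 2022-05-04 10:04 UTC ≤ query < 2022-08-04 04:31 UTC
22·60 + 57 + 330 = 1707 min
1707 = 1·1440 + 267; 267 = 4·60 + 27 → 04:27, 2022-08-03 + 1 day = 2022-08-04
→ 2022-08-04 04:27 ENA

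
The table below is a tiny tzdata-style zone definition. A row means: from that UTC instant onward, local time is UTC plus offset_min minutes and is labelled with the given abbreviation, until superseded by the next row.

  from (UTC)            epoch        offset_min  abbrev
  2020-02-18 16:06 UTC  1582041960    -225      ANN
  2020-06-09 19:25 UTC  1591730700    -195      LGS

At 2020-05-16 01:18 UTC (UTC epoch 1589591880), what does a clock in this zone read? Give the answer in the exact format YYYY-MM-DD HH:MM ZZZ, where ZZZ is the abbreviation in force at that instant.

Query: 2020-05-16 01:18 UTC
Rule 1/2 (ANN, -03:45): 2020-02-18 16:06 UTC ≤ query < 2020-06-09 19:25 UTC
1·60 + 18 - 225 = -147 min
-147 = -1·1440 + 1293; 1293 = 21·60 + 33 → 21:33, 2020-05-16 - 1 day = 2020-05-15
→ 2020-05-15 21:33 ANN

2020-05-15 21:33 ANN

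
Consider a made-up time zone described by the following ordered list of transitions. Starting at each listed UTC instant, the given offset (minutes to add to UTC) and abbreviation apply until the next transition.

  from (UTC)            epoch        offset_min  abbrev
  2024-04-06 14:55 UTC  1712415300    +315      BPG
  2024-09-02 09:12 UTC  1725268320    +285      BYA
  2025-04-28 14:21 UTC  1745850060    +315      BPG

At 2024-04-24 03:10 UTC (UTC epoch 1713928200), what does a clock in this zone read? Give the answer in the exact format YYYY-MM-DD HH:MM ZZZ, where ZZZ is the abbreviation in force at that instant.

2024-04-24 08:25 BPG

Query: 2024-04-24 03:10 UTC
Rule 1/3 (BPG, +05:15): 2024-04-06 14:55 UTC ≤ query < 2024-09-02 09:12 UTC
3·60 + 10 + 315 = 505 min
505 = 0·1440 + 505; 505 = 8·60 + 25 → 08:25, same day
→ 2024-04-24 08:25 BPG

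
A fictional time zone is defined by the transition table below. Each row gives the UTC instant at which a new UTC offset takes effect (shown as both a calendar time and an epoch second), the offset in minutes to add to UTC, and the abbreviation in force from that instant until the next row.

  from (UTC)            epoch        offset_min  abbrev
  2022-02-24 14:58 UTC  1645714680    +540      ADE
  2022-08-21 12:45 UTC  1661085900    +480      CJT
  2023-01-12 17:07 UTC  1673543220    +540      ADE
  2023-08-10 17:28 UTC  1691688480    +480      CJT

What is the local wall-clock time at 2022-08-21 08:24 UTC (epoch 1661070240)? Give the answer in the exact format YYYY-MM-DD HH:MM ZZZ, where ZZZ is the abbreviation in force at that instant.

2022-08-21 17:24 ADE

Query: 2022-08-21 08:24 UTC
Rule 1/4 (ADE, +09:00): 2022-02-24 14:58 UTC ≤ query < 2022-08-21 12:45 UTC
8·60 + 24 + 540 = 1044 min
1044 = 0·1440 + 1044; 1044 = 17·60 + 24 → 17:24, same day
→ 2022-08-21 17:24 ADE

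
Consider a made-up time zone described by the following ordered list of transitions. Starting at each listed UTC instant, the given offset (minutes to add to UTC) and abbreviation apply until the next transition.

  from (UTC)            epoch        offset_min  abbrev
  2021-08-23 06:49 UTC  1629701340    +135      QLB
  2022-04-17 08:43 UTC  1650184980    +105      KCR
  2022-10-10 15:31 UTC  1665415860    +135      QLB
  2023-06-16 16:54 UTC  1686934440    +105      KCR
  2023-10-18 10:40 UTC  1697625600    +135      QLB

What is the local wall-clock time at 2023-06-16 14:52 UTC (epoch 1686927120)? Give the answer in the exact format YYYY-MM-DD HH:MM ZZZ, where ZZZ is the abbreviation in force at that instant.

Query: 2023-06-16 14:52 UTC
Rule 3/5 (QLB, +02:15): 2022-10-10 15:31 UTC ≤ query < 2023-06-16 16:54 UTC
14·60 + 52 + 135 = 1027 min
1027 = 0·1440 + 1027; 1027 = 17·60 + 7 → 17:07, same day
→ 2023-06-16 17:07 QLB

2023-06-16 17:07 QLB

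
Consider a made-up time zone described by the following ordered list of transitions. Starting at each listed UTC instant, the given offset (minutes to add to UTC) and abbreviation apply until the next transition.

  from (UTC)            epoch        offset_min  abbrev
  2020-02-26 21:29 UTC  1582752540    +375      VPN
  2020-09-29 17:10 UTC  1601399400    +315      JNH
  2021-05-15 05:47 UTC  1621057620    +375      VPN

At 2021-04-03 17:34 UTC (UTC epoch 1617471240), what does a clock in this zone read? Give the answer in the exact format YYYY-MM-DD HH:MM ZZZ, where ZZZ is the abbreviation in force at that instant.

Query: 2021-04-03 17:34 UTC
Rule 2/3 (JNH, +05:15): 2020-09-29 17:10 UTC ≤ query < 2021-05-15 05:47 UTC
17·60 + 34 + 315 = 1369 min
1369 = 0·1440 + 1369; 1369 = 22·60 + 49 → 22:49, same day
→ 2021-04-03 22:49 JNH

2021-04-03 22:49 JNH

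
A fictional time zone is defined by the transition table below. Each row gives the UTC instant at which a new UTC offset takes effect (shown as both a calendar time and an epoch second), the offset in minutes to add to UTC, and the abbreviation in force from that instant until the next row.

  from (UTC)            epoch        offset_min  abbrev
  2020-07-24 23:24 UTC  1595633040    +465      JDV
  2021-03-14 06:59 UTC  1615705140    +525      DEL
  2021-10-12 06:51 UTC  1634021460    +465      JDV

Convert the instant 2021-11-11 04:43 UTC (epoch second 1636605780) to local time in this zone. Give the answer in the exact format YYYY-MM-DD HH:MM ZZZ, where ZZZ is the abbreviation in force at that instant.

Query: 2021-11-11 04:43 UTC
Rule 3/3 (JDV, +07:45): 2021-10-12 06:51 UTC ≤ query < +∞
4·60 + 43 + 465 = 748 min
748 = 0·1440 + 748; 748 = 12·60 + 28 → 12:28, same day
→ 2021-11-11 12:28 JDV

2021-11-11 12:28 JDV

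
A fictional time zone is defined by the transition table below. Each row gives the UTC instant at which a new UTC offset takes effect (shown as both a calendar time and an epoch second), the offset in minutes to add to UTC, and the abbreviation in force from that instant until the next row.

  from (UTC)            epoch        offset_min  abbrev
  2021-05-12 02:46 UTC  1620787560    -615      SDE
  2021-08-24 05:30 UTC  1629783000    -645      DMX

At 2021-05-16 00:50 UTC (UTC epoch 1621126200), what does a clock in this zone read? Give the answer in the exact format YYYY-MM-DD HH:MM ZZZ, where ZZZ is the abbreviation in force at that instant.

2021-05-15 14:35 SDE

Query: 2021-05-16 00:50 UTC
Rule 1/2 (SDE, -10:15): 2021-05-12 02:46 UTC ≤ query < 2021-08-24 05:30 UTC
0·60 + 50 - 615 = -565 min
-565 = -1·1440 + 875; 875 = 14·60 + 35 → 14:35, 2021-05-16 - 1 day = 2021-05-15
→ 2021-05-15 14:35 SDE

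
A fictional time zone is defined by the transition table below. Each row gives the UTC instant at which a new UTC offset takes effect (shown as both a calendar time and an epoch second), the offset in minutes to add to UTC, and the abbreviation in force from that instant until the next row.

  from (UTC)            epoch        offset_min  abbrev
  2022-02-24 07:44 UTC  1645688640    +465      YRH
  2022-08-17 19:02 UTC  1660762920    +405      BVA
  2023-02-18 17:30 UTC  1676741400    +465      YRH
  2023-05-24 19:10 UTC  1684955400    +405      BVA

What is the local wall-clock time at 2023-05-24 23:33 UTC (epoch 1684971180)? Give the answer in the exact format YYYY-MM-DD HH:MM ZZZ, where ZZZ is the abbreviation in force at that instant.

Query: 2023-05-24 23:33 UTC
Rule 4/4 (BVA, +06:45): 2023-05-24 19:10 UTC ≤ query < +∞
23·60 + 33 + 405 = 1818 min
1818 = 1·1440 + 378; 378 = 6·60 + 18 → 06:18, 2023-05-24 + 1 day = 2023-05-25
→ 2023-05-25 06:18 BVA

2023-05-25 06:18 BVA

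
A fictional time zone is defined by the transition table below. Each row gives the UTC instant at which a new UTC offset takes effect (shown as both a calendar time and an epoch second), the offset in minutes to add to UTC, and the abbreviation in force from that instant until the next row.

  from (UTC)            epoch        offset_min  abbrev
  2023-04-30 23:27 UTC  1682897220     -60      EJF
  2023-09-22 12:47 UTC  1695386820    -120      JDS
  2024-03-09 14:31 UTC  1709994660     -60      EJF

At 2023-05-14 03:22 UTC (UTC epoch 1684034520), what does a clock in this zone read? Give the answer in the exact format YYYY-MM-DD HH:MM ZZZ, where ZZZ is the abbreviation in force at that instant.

Query: 2023-05-14 03:22 UTC
Rule 1/3 (EJF, -01:00): 2023-04-30 23:27 UTC ≤ query < 2023-09-22 12:47 UTC
3·60 + 22 - 60 = 142 min
142 = 0·1440 + 142; 142 = 2·60 + 22 → 02:22, same day
→ 2023-05-14 02:22 EJF

2023-05-14 02:22 EJF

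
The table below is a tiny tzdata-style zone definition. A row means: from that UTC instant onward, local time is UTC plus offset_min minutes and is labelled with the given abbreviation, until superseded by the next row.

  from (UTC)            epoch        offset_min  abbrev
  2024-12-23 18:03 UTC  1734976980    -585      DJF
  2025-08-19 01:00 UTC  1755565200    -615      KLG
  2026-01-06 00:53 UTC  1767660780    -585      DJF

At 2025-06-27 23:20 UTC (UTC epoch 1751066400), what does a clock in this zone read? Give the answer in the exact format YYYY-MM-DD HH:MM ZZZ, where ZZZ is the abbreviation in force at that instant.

2025-06-27 13:35 DJF

Query: 2025-06-27 23:20 UTC
Rule 1/3 (DJF, -09:45): 2024-12-23 18:03 UTC ≤ query < 2025-08-19 01:00 UTC
23·60 + 20 - 585 = 815 min
815 = 0·1440 + 815; 815 = 13·60 + 35 → 13:35, same day
→ 2025-06-27 13:35 DJF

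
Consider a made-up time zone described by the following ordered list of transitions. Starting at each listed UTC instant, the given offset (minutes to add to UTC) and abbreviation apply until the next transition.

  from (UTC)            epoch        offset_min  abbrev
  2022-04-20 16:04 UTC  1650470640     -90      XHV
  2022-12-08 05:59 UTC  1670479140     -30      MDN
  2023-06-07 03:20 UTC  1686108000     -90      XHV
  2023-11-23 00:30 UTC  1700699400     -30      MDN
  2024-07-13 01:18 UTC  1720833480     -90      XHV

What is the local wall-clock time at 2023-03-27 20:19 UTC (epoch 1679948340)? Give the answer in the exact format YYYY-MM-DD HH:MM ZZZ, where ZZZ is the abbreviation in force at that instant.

Query: 2023-03-27 20:19 UTC
Rule 2/5 (MDN, -00:30): 2022-12-08 05:59 UTC ≤ query < 2023-06-07 03:20 UTC
20·60 + 19 - 30 = 1189 min
1189 = 0·1440 + 1189; 1189 = 19·60 + 49 → 19:49, same day
→ 2023-03-27 19:49 MDN

2023-03-27 19:49 MDN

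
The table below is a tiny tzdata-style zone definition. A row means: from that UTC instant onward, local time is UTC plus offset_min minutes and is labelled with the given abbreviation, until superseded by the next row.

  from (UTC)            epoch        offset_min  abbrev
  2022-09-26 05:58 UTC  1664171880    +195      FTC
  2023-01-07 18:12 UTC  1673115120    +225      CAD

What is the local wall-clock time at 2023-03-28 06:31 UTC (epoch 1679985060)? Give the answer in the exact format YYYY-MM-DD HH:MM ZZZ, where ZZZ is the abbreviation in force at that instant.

2023-03-28 10:16 CAD

Query: 2023-03-28 06:31 UTC
Rule 2/2 (CAD, +03:45): 2023-01-07 18:12 UTC ≤ query < +∞
6·60 + 31 + 225 = 616 min
616 = 0·1440 + 616; 616 = 10·60 + 16 → 10:16, same day
→ 2023-03-28 10:16 CAD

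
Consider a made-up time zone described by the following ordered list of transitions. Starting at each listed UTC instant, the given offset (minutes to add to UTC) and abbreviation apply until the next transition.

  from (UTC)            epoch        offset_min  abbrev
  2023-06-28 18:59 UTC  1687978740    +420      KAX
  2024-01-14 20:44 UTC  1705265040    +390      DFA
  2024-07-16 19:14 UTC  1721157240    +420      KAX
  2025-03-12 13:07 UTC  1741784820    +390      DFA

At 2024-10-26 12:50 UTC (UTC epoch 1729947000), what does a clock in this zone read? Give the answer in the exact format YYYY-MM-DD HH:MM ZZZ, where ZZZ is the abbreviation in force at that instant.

Query: 2024-10-26 12:50 UTC
Rule 3/4 (KAX, +07:00): 2024-07-16 19:14 UTC ≤ query < 2025-03-12 13:07 UTC
12·60 + 50 + 420 = 1190 min
1190 = 0·1440 + 1190; 1190 = 19·60 + 50 → 19:50, same day
→ 2024-10-26 19:50 KAX

2024-10-26 19:50 KAX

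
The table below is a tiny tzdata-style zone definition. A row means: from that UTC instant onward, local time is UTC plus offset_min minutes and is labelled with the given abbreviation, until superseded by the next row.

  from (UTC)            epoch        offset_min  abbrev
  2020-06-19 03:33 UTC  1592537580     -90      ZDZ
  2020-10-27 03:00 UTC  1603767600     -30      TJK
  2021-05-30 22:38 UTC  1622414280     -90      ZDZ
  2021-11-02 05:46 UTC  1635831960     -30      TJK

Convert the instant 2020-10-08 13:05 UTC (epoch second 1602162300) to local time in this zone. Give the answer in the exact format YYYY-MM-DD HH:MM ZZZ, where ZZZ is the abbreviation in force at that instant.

Query: 2020-10-08 13:05 UTC
Rule 1/4 (ZDZ, -01:30): 2020-06-19 03:33 UTC ≤ query < 2020-10-27 03:00 UTC
13·60 + 5 - 90 = 695 min
695 = 0·1440 + 695; 695 = 11·60 + 35 → 11:35, same day
→ 2020-10-08 11:35 ZDZ

2020-10-08 11:35 ZDZ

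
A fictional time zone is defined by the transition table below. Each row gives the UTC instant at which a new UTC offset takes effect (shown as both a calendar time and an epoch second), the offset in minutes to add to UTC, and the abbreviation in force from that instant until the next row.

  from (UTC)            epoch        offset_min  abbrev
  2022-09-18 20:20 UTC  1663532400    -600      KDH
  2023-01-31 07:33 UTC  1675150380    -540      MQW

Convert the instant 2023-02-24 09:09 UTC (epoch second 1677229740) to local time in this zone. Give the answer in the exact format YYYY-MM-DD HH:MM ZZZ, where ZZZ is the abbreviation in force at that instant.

2023-02-24 00:09 MQW

Query: 2023-02-24 09:09 UTC
Rule 2/2 (MQW, -09:00): 2023-01-31 07:33 UTC ≤ query < +∞
9·60 + 9 - 540 = 9 min
9 = 0·1440 + 9; 9 = 0·60 + 9 → 00:09, same day
→ 2023-02-24 00:09 MQW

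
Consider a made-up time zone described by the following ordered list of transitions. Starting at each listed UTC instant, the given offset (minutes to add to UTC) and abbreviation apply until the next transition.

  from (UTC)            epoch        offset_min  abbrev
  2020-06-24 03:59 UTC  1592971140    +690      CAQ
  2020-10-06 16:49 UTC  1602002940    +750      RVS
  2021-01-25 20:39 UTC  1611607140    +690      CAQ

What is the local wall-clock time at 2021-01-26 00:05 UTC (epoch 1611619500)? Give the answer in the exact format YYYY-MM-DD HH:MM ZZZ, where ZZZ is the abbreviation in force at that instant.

2021-01-26 11:35 CAQ

Query: 2021-01-26 00:05 UTC
Rule 3/3 (CAQ, +11:30): 2021-01-25 20:39 UTC ≤ query < +∞
0·60 + 5 + 690 = 695 min
695 = 0·1440 + 695; 695 = 11·60 + 35 → 11:35, same day
→ 2021-01-26 11:35 CAQ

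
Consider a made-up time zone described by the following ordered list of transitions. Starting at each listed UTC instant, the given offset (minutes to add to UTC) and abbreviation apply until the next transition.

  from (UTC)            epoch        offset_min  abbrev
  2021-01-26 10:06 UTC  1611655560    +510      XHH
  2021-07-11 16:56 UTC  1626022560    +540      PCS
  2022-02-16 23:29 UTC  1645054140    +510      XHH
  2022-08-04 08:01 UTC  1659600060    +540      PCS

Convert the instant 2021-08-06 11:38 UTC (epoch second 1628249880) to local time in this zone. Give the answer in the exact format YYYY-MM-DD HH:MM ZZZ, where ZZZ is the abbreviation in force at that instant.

Query: 2021-08-06 11:38 UTC
Rule 2/4 (PCS, +09:00): 2021-07-11 16:56 UTC ≤ query < 2022-02-16 23:29 UTC
11·60 + 38 + 540 = 1238 min
1238 = 0·1440 + 1238; 1238 = 20·60 + 38 → 20:38, same day
→ 2021-08-06 20:38 PCS

2021-08-06 20:38 PCS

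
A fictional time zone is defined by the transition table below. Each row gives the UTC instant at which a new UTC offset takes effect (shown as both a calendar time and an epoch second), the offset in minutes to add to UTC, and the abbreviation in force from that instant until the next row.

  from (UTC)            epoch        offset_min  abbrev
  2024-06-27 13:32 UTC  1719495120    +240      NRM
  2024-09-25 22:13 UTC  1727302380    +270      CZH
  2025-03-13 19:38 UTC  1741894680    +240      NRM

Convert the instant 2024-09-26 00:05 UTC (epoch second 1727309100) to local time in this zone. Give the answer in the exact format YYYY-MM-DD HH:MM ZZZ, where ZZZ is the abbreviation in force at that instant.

2024-09-26 04:35 CZH

Query: 2024-09-26 00:05 UTC
Rule 2/3 (CZH, +04:30): 2024-09-25 22:13 UTC ≤ query < 2025-03-13 19:38 UTC
0·60 + 5 + 270 = 275 min
275 = 0·1440 + 275; 275 = 4·60 + 35 → 04:35, same day
→ 2024-09-26 04:35 CZH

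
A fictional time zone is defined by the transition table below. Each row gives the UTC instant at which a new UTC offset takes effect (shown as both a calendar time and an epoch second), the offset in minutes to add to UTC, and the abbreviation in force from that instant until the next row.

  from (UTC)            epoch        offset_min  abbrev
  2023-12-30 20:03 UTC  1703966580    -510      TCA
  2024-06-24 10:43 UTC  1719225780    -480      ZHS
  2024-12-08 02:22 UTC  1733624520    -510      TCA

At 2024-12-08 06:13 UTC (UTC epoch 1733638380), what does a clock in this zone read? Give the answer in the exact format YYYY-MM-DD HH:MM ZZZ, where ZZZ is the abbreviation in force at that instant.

2024-12-07 21:43 TCA

Query: 2024-12-08 06:13 UTC
Rule 3/3 (TCA, -08:30): 2024-12-08 02:22 UTC ≤ query < +∞
6·60 + 13 - 510 = -137 min
-137 = -1·1440 + 1303; 1303 = 21·60 + 43 → 21:43, 2024-12-08 - 1 day = 2024-12-07
→ 2024-12-07 21:43 TCA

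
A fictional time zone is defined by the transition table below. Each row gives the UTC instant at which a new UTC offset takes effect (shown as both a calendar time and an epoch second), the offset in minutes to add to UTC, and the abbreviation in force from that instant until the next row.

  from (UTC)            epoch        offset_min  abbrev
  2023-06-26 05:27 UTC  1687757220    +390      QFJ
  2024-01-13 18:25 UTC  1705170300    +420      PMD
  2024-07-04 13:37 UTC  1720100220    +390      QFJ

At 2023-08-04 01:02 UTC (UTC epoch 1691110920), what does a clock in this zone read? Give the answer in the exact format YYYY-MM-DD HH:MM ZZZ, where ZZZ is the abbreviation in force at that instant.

Query: 2023-08-04 01:02 UTC
Rule 1/3 (QFJ, +06:30): 2023-06-26 05:27 UTC ≤ query < 2024-01-13 18:25 UTC
1·60 + 2 + 390 = 452 min
452 = 0·1440 + 452; 452 = 7·60 + 32 → 07:32, same day
→ 2023-08-04 07:32 QFJ

2023-08-04 07:32 QFJ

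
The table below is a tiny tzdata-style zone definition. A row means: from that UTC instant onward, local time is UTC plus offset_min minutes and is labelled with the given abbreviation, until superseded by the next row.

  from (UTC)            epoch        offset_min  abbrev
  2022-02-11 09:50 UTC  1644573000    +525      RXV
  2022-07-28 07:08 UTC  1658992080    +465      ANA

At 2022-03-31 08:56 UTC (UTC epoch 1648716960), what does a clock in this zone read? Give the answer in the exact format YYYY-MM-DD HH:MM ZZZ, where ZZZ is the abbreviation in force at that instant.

2022-03-31 17:41 RXV

Query: 2022-03-31 08:56 UTC
Rule 1/2 (RXV, +08:45): 2022-02-11 09:50 UTC ≤ query < 2022-07-28 07:08 UTC
8·60 + 56 + 525 = 1061 min
1061 = 0·1440 + 1061; 1061 = 17·60 + 41 → 17:41, same day
→ 2022-03-31 17:41 RXV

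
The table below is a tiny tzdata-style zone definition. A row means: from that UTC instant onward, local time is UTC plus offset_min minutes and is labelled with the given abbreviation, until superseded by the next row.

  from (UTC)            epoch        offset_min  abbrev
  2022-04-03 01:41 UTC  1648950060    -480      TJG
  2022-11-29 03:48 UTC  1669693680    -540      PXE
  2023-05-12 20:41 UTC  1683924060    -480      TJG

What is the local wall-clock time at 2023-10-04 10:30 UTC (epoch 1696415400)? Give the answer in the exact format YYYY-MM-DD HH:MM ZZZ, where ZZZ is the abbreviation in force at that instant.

2023-10-04 02:30 TJG

Query: 2023-10-04 10:30 UTC
Rule 3/3 (TJG, -08:00): 2023-05-12 20:41 UTC ≤ query < +∞
10·60 + 30 - 480 = 150 min
150 = 0·1440 + 150; 150 = 2·60 + 30 → 02:30, same day
→ 2023-10-04 02:30 TJG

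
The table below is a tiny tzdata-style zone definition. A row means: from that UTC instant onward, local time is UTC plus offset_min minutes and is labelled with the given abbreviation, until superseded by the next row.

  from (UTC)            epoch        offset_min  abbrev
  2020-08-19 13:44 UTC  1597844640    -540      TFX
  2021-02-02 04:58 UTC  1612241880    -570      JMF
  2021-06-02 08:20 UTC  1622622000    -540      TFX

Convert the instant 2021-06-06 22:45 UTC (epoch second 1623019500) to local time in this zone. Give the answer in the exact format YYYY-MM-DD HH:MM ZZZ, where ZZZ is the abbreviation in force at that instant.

2021-06-06 13:45 TFX

Query: 2021-06-06 22:45 UTC
Rule 3/3 (TFX, -09:00): 2021-06-02 08:20 UTC ≤ query < +∞
22·60 + 45 - 540 = 825 min
825 = 0·1440 + 825; 825 = 13·60 + 45 → 13:45, same day
→ 2021-06-06 13:45 TFX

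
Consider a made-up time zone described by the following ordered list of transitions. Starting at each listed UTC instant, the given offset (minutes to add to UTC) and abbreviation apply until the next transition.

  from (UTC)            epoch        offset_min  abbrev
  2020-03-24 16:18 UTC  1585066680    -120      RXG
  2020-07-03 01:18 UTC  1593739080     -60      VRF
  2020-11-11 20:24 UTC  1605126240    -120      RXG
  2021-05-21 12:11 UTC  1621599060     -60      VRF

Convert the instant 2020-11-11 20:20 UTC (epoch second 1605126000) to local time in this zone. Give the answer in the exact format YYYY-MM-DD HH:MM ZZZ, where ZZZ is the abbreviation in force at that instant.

Query: 2020-11-11 20:20 UTC
Rule 2/4 (VRF, -01:00): 2020-07-03 01:18 UTC ≤ query < 2020-11-11 20:24 UTC
20·60 + 20 - 60 = 1160 min
1160 = 0·1440 + 1160; 1160 = 19·60 + 20 → 19:20, same day
→ 2020-11-11 19:20 VRF

2020-11-11 19:20 VRF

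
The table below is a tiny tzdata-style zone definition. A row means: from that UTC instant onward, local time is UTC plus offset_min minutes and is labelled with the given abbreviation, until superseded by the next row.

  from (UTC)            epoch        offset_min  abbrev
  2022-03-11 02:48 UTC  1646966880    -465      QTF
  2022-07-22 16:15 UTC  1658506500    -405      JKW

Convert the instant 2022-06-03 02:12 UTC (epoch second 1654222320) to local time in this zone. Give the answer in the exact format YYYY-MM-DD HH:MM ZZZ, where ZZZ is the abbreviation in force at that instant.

Query: 2022-06-03 02:12 UTC
Rule 1/2 (QTF, -07:45): 2022-03-11 02:48 UTC ≤ query < 2022-07-22 16:15 UTC
2·60 + 12 - 465 = -333 min
-333 = -1·1440 + 1107; 1107 = 18·60 + 27 → 18:27, 2022-06-03 - 1 day = 2022-06-02
→ 2022-06-02 18:27 QTF

2022-06-02 18:27 QTF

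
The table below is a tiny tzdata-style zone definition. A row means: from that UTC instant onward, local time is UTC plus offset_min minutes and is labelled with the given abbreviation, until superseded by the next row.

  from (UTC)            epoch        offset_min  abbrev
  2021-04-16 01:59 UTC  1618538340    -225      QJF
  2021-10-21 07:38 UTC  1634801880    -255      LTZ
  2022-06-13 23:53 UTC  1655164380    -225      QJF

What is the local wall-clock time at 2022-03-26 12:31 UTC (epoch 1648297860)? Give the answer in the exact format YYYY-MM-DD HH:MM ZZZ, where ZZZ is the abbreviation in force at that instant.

2022-03-26 08:16 LTZ

Query: 2022-03-26 12:31 UTC
Rule 2/3 (LTZ, -04:15): 2021-10-21 07:38 UTC ≤ query < 2022-06-13 23:53 UTC
12·60 + 31 - 255 = 496 min
496 = 0·1440 + 496; 496 = 8·60 + 16 → 08:16, same day
→ 2022-03-26 08:16 LTZ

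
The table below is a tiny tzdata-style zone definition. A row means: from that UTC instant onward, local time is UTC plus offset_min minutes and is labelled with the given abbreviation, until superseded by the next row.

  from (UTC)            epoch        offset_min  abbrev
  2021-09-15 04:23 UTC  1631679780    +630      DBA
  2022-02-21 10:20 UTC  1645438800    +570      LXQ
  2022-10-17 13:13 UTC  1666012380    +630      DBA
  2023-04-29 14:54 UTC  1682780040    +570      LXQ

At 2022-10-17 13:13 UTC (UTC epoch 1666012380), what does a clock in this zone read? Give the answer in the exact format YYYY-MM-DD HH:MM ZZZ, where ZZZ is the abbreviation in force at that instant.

Query: 2022-10-17 13:13 UTC
Rule 3/4 (DBA, +10:30): 2022-10-17 13:13 UTC ≤ query < 2023-04-29 14:54 UTC
13·60 + 13 + 630 = 1423 min
1423 = 0·1440 + 1423; 1423 = 23·60 + 43 → 23:43, same day
→ 2022-10-17 23:43 DBA

2022-10-17 23:43 DBA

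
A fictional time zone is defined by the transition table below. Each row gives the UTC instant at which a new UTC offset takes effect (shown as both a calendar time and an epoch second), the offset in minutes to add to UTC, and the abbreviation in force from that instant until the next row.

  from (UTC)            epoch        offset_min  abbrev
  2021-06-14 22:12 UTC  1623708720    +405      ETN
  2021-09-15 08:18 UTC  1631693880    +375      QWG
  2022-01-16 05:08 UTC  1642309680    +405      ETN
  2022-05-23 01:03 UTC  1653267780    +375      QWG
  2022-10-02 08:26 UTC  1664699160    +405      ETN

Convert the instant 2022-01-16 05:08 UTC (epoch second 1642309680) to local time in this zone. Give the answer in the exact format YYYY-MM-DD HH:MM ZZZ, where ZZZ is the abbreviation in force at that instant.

2022-01-16 11:53 ETN

Query: 2022-01-16 05:08 UTC
Rule 3/5 (ETN, +06:45): 2022-01-16 05:08 UTC ≤ query < 2022-05-23 01:03 UTC
5·60 + 8 + 405 = 713 min
713 = 0·1440 + 713; 713 = 11·60 + 53 → 11:53, same day
→ 2022-01-16 11:53 ETN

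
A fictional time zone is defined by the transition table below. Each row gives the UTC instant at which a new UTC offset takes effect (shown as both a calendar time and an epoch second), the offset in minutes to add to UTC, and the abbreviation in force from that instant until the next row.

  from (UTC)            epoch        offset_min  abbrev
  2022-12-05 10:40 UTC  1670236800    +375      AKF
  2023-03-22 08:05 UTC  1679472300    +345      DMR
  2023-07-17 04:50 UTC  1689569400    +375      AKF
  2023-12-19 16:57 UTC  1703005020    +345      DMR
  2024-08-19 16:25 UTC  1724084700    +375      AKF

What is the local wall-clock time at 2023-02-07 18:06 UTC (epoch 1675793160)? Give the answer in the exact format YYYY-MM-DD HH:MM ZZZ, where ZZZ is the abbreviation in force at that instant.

Query: 2023-02-07 18:06 UTC
Rule 1/5 (AKF, +06:15): 2022-12-05 10:40 UTC ≤ query < 2023-03-22 08:05 UTC
18·60 + 6 + 375 = 1461 min
1461 = 1·1440 + 21; 21 = 0·60 + 21 → 00:21, 2023-02-07 + 1 day = 2023-02-08
→ 2023-02-08 00:21 AKF

2023-02-08 00:21 AKF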